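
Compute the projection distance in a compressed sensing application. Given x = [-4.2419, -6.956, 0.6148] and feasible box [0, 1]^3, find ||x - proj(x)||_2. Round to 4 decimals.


Project each component onto [0, 1].
clip(-4.2419) = 0.0, clip(-6.956) = 0.0, clip(0.6148) = 0.6148
Projection = [0.0, 0.0, 0.6148]
Squared diffs: [17.9937, 48.3859, 0.0]
Distance = sqrt(66.3796) = 8.1474


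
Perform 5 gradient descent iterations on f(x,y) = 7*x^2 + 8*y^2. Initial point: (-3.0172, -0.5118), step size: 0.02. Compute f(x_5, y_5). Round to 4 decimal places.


Gradient descent on f(x,y) = 7*x^2 + 8*y^2.
Starting point: (-3.0172, -0.5118), alpha = 0.02
Step 1: grad_x = 2*7*-3.0172 = -42.2408, grad_y = 2*8*-0.5118 = -8.1888
  x_1 = -3.0172 - 0.02*-42.2408 = -2.1724
  y_1 = -0.5118 - 0.02*-8.1888 = -0.348
Step 2: grad_x = 2*7*-2.1724 = -30.4134, grad_y = 2*8*-0.348 = -5.5684
  x_2 = -2.1724 - 0.02*-30.4134 = -1.5641
  y_2 = -0.348 - 0.02*-5.5684 = -0.2367
Step 3: grad_x = 2*7*-1.5641 = -21.8976, grad_y = 2*8*-0.2367 = -3.7865
  x_3 = -1.5641 - 0.02*-21.8976 = -1.1262
  y_3 = -0.2367 - 0.02*-3.7865 = -0.1609
Step 4: grad_x = 2*7*-1.1262 = -15.7663, grad_y = 2*8*-0.1609 = -2.5748
  x_4 = -1.1262 - 0.02*-15.7663 = -0.8108
  y_4 = -0.1609 - 0.02*-2.5748 = -0.1094
Step 5: grad_x = 2*7*-0.8108 = -11.3517, grad_y = 2*8*-0.1094 = -1.7509
  x_5 = -0.8108 - 0.02*-11.3517 = -0.5838
  y_5 = -0.1094 - 0.02*-1.7509 = -0.0744
f(-0.5838, -0.0744) = 7*(-0.5838)^2 + 8*(-0.0744)^2 = 2.4301


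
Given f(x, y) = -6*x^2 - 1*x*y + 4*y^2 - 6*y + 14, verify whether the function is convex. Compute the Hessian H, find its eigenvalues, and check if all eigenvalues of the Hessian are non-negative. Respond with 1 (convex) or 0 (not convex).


The Hessian of f(x,y) = -6*x^2 - 1*x*y + 4*y^2 - 6*y + 14 is:
H = [[-12, -1], [-1, 8]]
Trace = -12 + 8 = -4
Determinant = -12*8 - (-1)^2 = -97
Discriminant = (-4)^2 - 4*-97 = 404.0
Eigenvalues: lambda_1 = -12.0499, lambda_2 = 8.0499
The function is not convex.

0


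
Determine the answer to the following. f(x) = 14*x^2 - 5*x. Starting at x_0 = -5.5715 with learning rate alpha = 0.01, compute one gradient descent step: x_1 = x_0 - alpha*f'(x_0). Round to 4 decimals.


We compute the gradient at x_0 and apply the update.
f'(x) = 28*x - 5
f'(-5.5715) = 28*-5.5715 - 5 = -161.002
x_1 = -5.5715 - 0.01*-161.002 = -3.9615


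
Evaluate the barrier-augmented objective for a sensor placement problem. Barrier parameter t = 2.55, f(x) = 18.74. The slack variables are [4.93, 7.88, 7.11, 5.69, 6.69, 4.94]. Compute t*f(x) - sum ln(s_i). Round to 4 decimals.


Step 1: Compute log-barrier.
ln values: [1.5953, 2.0643, 1.9615, 1.7387, 1.9006, 1.5974]
phi = -(1.5953 + 2.0643 + 1.9615 + 1.7387 + 1.9006 + 1.5974) = -10.8579
Step 2: Compute augmented objective.
t*f(x) = 2.55*18.74 = 47.787
Total = 47.787 - 10.8579 = 36.9291


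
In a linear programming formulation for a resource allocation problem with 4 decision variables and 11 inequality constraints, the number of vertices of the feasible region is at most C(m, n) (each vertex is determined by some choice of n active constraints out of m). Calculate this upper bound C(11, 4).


Each vertex corresponds to some choice of n active constraints out of m, so the number of vertices is at most C(m, n) = m! / (n!(m-n)!).
m = 11, n = 4
Numerator: 11 * 10 * 9 * 8
Denominator: 4! = 24
C(11, 4) = 330


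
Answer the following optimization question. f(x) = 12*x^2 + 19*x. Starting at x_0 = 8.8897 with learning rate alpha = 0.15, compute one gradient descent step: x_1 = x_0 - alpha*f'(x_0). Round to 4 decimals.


We compute the gradient at x_0 and apply the update.
f'(x) = 24*x + 19
f'(8.8897) = 24*8.8897 + 19 = 232.3528
x_1 = 8.8897 - 0.15*232.3528 = -25.9632


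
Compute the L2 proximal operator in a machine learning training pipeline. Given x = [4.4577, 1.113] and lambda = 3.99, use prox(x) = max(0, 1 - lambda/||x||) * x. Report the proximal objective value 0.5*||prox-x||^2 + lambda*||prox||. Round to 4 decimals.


Step 1: Compute ||x||.
||x|| = 4.5945
Step 2: Compute scaling factor.
scale = max(0, 1 - 3.99/4.5945) = 0.1316
Step 3: prox(x) = [0.5865, 0.1464]
||prox(x)|| = 0.6045
Step 4: Proximal objective.
0.5*||prox-x||^2 = 7.9601
lambda*||prox|| = 2.412
Total = 10.3722


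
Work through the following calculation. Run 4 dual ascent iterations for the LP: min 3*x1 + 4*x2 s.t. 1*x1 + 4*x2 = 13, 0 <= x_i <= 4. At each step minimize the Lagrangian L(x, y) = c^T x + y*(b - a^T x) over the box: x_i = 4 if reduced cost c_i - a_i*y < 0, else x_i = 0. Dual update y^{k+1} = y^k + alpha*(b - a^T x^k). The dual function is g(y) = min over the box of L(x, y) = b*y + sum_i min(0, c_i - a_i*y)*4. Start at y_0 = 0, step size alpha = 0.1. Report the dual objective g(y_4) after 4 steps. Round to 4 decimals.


Dual ascent for LP: min 3*x1 + 4*x2, 1*x1 + 4*x2 = 13, 0 <= x_i <= 4
Step 1: y^k = 0.0, reduced costs: (3.0, 4.0)
  x^k = (0.0, 0.0), subgradient = b - a^T x = 13.0
  y^{k+1} = 0.0 + 0.1*13.0 = 1.3
Step 2: y^k = 1.3, reduced costs: (1.7, -1.2)
  x^k = (0.0, 4.0), subgradient = b - a^T x = -3.0
  y^{k+1} = 1.3 + 0.1*-3.0 = 1.0
Step 3: y^k = 1.0, reduced costs: (2.0, 0.0)
  x^k = (0.0, 0.0), subgradient = b - a^T x = 13.0
  y^{k+1} = 1.0 + 0.1*13.0 = 2.3
Step 4: y^k = 2.3, reduced costs: (0.7, -5.2)
  x^k = (0.0, 4.0), subgradient = b - a^T x = -3.0
  y^{k+1} = 2.3 + 0.1*-3.0 = 2.0
Dual objective at y_4 = 2.0: reduced costs (1.0, -4.0), box minimizer x = (0.0, 4.0)
g(y_4) = b*y + (c1 - a1*y)*x1 + (c2 - a2*y)*x2 = 13*2.0 + 1.0*0.0 + (-4.0)*4.0 = 26.0 + 0.0 - 16.0 = 10.0


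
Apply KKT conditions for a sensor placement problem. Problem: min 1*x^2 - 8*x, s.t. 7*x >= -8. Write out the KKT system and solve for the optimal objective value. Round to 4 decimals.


Step 1: Try lambda = 0 (constraint inactive).
Stationarity: 2*1*x - 8 = 0
x* = 8/(2*1) = 4.0
Check constraint: 7*4.0 = 28.0 >= -8 -- satisfied.
Step 2: Compute optimal value.
f(x*) = 1*4.0^2 - 8*4.0 = -16.0


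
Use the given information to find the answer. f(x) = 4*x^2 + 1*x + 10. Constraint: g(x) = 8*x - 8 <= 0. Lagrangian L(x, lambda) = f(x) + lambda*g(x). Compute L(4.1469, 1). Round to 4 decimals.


Step 1: Evaluate f(x).
f(4.1469) = 4*4.1469^2 + 1*4.1469 + 10 = 82.934
Step 2: Evaluate g(x).
g(4.1469) = 8*4.1469 - 8 = 25.1752
Step 3: Compute Lagrangian.
L = 82.934 + 1*25.1752 = 108.1092


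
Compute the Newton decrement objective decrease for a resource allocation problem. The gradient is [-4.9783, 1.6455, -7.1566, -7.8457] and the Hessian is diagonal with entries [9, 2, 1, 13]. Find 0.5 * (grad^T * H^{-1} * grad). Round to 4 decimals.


Step 1: H is diagonal, so H^(-1) * g = [-0.5531, 0.8228, -7.1566, -0.6035].
Step 2: g^T H^(-1) g = sum_i g_i^2 / H_ii
  = (-4.9783)^2/9 + (1.6455)^2/2 + (-7.1566)^2/1 + (-7.8457)^2/13
  = 2.7537 + 1.3538 + 51.2169 + 4.735 = 60.0595
Step 3: Objective decrease = 0.5 * g^T H^(-1) g = 30.0297


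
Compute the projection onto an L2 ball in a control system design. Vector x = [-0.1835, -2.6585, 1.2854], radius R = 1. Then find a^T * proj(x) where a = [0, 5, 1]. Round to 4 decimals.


Step 1: Compute ||x|| (intermediates to 6 decimals).
||x|| = sqrt((-0.1835)^2 + (-2.6585)^2 + 1.2854^2) = 2.958639
Step 2: Project.
Since ||x|| > R, scale = R/||x|| = 1/2.958639 = 0.337993, proj(x) = scale * x
proj(x) = [-0.062022, -0.898554, 0.434456]
Step 3: Dot product.
a^T * proj(x) = 0*(-0.062022) + 5*(-0.898554) + 1*0.434456 = -4.0583


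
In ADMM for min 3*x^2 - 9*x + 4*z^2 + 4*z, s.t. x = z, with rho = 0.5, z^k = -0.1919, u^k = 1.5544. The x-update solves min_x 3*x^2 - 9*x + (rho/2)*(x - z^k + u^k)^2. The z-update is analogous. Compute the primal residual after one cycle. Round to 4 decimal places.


ADMM iteration with rho = 0.5, z^k = -0.1919, u^k = 1.5544
Step 1: x-update.
Minimize 3*x^2 - 9*x + (0.5/2)*(x + 0.1919 + 1.5544)^2
FOC: (2*3 + 0.5)*x = 9 + 0.5*(-0.1919 - 1.5544)
x^{k+1} = 1.2503
Step 2: z-update.
Minimize 4*z^2 + 4*z + (0.5/2)*(1.2503 - z + 1.5544)^2
FOC: (2*4 + 0.5)*z = -4 + 0.5*(1.2503 + 1.5544)
z^{k+1} = -0.3056
Step 3: u-update.
u^{k+1} = 1.5544 + 1.2503 + 0.3056 = 3.1103
Step 4: Primal residual = |1.2503 + 0.3056| = 1.5559


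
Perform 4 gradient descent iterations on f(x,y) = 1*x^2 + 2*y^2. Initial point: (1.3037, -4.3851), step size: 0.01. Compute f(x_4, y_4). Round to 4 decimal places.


Gradient descent on f(x,y) = 1*x^2 + 2*y^2.
Starting point: (1.3037, -4.3851), alpha = 0.01
Step 1: grad_x = 2*1*1.3037 = 2.6074, grad_y = 2*2*-4.3851 = -17.5404
  x_1 = 1.3037 - 0.01*2.6074 = 1.2776
  y_1 = -4.3851 - 0.01*-17.5404 = -4.2097
Step 2: grad_x = 2*1*1.2776 = 2.5553, grad_y = 2*2*-4.2097 = -16.8388
  x_2 = 1.2776 - 0.01*2.5553 = 1.2521
  y_2 = -4.2097 - 0.01*-16.8388 = -4.0413
Step 3: grad_x = 2*1*1.2521 = 2.5041, grad_y = 2*2*-4.0413 = -16.1652
  x_3 = 1.2521 - 0.01*2.5041 = 1.227
  y_3 = -4.0413 - 0.01*-16.1652 = -3.8797
Step 4: grad_x = 2*1*1.227 = 2.4541, grad_y = 2*2*-3.8797 = -15.5186
  x_4 = 1.227 - 0.01*2.4541 = 1.2025
  y_4 = -3.8797 - 0.01*-15.5186 = -3.7245
f(1.2025, -3.7245) = 1*1.2025^2 + 2*(-3.7245)^2 = 29.1893


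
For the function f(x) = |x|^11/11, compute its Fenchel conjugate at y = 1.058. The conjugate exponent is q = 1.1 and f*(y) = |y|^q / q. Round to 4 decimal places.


The conjugate exponent q satisfies 1/p + 1/q = 1.
p = 11, so q = 11/(11 - 1) = 1.1
|y|^q = 1.058^1.1 = 1.064
f*(1.058) = 1.064 / 1.1 = 0.9673


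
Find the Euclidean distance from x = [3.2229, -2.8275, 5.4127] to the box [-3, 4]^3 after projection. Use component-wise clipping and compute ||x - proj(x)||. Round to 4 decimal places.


Project each component onto [-3, 4].
clip(3.2229) = 3.2229, clip(-2.8275) = -2.8275, clip(5.4127) = 4.0
Projection = [3.2229, -2.8275, 4.0]
Squared diffs: [0.0, 0.0, 1.9957]
Distance = sqrt(1.9957) = 1.4127


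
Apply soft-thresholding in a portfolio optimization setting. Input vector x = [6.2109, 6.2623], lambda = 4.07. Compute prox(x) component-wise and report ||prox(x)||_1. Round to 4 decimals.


Soft-thresholding with lambda = 4.07:
prox(6.2109) = sign(6.2109)*max(|6.2109| - 4.07, 0) = 2.1409
prox(6.2623) = sign(6.2623)*max(|6.2623| - 4.07, 0) = 2.1923
prox(x) = [2.1409, 2.1923]
||prox(x)||_1 = 2.1409 + 2.1923 = 4.3332


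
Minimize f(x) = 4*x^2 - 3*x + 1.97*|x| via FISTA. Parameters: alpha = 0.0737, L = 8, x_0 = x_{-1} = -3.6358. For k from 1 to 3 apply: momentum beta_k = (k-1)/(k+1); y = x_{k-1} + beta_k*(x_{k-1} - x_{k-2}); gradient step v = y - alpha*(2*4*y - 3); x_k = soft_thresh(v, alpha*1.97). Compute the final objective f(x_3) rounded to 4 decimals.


FISTA on f(x) = 4*x^2 - 3*x + 1.97*|x|
L = 8, alpha = 0.0737
Iteration 1: beta = 0.0, y = -3.6358 + 0.0*(-3.6358 + 3.6358) = -3.6358
  grad(y) = -32.0864, v = y - alpha*grad = -1.271
  prox(v) = soft_thresh(-1.271, 0.1452) = -1.1258
Iteration 2: beta = 0.3333, y = -1.1258 + 0.3333*(-1.1258 + 3.6358) = -0.2892
  grad(y) = -5.3135, v = y - alpha*grad = 0.1024
  prox(v) = soft_thresh(0.1024, 0.1452) = 0.0
Iteration 3: beta = 0.5, y = 0.0 + 0.5*(0.0 + 1.1258) = 0.5629
  grad(y) = 1.5034, v = y - alpha*grad = 0.4521
  prox(v) = soft_thresh(0.4521, 0.1452) = 0.3069
f(x_3) = 4*0.3069^2 - 3*0.3069 + 1.97*|0.3069| = 0.0607


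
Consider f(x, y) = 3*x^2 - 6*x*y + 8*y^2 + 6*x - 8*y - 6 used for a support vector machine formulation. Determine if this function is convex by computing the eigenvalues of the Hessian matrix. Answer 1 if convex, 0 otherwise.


The Hessian of f(x,y) = 3*x^2 - 6*x*y + 8*y^2 + 6*x - 8*y - 6 is:
H = [[6, -6], [-6, 16]]
Trace = 6 + 16 = 22
Determinant = 6*16 - (-6)^2 = 60
Discriminant = (22)^2 - 4*60 = 244.0
Eigenvalues: lambda_1 = 3.1898, lambda_2 = 18.8102
The function is convex.

1


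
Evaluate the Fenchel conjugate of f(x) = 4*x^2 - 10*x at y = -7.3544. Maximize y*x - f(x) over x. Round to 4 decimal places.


f*(y) = sup_x {y*x - a*x^2 - b*x} = sup_x {(y-b)*x - a*x^2}
FOC: (y - b) - 2a*x = 0 => x* = (y - b)/(2a)
x* = (-7.3544 + 10)/(2*4) = 0.3307
f*(-7.3544) = (y-b)^2/(4a) = (-7.3544 + 10)^2/(4*4)
= 6.9992/16 = 0.4374


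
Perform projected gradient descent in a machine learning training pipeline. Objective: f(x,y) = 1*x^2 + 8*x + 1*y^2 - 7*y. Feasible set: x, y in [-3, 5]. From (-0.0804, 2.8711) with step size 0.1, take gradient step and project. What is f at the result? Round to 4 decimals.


Step 1: Compute gradient at (-0.0804, 2.8711).
grad_x = 2*1*-0.0804 + 8 = 7.8392
grad_y = 2*1*2.8711 - 7 = -1.2578
Step 2: Gradient step.
x_raw = -0.0804 - 0.1*7.8392 = -0.8643
y_raw = 2.8711 - 0.1*-1.2578 = 2.9969
Step 3: Project onto [-3, 5].
x_proj = clip(-0.8643) = -0.8643
y_proj = clip(2.9969) = 2.9969
Step 4: Evaluate f.
f(-0.8643, 2.9969) = -18.1644


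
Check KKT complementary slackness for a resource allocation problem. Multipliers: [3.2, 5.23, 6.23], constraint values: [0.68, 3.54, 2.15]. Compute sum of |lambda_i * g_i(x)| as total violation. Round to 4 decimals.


KKT complementary slackness check:
lambda_1 * g_1 = 3.2 * 0.68 = 2.176
lambda_2 * g_2 = 5.23 * 3.54 = 18.5142
lambda_3 * g_3 = 6.23 * 2.15 = 13.3945
Total violation = 2.176 + 18.5142 + 13.3945 = 34.0847


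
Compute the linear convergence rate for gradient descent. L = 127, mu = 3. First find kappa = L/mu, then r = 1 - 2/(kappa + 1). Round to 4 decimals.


Step 1: Compute the condition number.
kappa = L/mu = 127/3 = 42.3333
Step 2: Compute the convergence rate.
r = 1 - 2/(kappa + 1) = 1 - 2*mu/(L + mu) = (L - mu)/(L + mu) = 124/130 = 0.9538


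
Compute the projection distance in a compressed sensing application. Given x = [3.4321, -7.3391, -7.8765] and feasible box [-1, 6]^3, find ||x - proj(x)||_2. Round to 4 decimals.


Project each component onto [-1, 6].
clip(3.4321) = 3.4321, clip(-7.3391) = -1.0, clip(-7.8765) = -1.0
Projection = [3.4321, -1.0, -1.0]
Squared diffs: [0.0, 40.1842, 47.2863]
Distance = sqrt(87.4705) = 9.3526


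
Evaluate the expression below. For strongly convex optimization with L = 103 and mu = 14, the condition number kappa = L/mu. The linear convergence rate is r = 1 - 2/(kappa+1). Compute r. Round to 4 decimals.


Step 1: Compute the condition number.
kappa = L/mu = 103/14 = 7.3571
Step 2: Compute the convergence rate.
r = 1 - 2/(kappa + 1) = 1 - 2*mu/(L + mu) = (L - mu)/(L + mu) = 89/117 = 0.7607


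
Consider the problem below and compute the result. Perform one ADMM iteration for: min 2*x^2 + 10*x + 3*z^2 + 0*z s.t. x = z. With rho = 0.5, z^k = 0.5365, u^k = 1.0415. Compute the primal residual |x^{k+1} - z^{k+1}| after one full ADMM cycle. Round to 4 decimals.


ADMM iteration with rho = 0.5, z^k = 0.5365, u^k = 1.0415
Step 1: x-update.
Minimize 2*x^2 + 10*x + (0.5/2)*(x - 0.5365 + 1.0415)^2
FOC: (2*2 + 0.5)*x = -10 + 0.5*(0.5365 - 1.0415)
x^{k+1} = -2.2783
Step 2: z-update.
Minimize 3*z^2 + 0*z + (0.5/2)*(-2.2783 - z + 1.0415)^2
FOC: (2*3 + 0.5)*z = 0 + 0.5*(-2.2783 + 1.0415)
z^{k+1} = -0.0951
Step 3: u-update.
u^{k+1} = 1.0415 - 2.2783 + 0.0951 = -1.1417
Step 4: Primal residual = |-2.2783 + 0.0951| = 2.1832


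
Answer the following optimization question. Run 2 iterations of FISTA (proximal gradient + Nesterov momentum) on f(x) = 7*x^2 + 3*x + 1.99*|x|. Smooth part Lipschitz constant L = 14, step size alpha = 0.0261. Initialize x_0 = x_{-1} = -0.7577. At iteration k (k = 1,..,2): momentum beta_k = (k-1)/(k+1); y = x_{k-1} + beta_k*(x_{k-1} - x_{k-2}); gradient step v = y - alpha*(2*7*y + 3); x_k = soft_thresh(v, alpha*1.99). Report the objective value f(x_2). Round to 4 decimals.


FISTA on f(x) = 7*x^2 + 3*x + 1.99*|x|
L = 14, alpha = 0.0261
Iteration 1: beta = 0.0, y = -0.7577 + 0.0*(-0.7577 + 0.7577) = -0.7577
  grad(y) = -7.6078, v = y - alpha*grad = -0.5591
  prox(v) = soft_thresh(-0.5591, 0.0519) = -0.5072
Iteration 2: beta = 0.3333, y = -0.5072 + 0.3333*(-0.5072 + 0.7577) = -0.4237
  grad(y) = -2.9318, v = y - alpha*grad = -0.3472
  prox(v) = soft_thresh(-0.3472, 0.0519) = -0.2952
f(x_2) = 7*(-0.2952)^2 + 3*(-0.2952) + 1.99*|-0.2952| = 0.312


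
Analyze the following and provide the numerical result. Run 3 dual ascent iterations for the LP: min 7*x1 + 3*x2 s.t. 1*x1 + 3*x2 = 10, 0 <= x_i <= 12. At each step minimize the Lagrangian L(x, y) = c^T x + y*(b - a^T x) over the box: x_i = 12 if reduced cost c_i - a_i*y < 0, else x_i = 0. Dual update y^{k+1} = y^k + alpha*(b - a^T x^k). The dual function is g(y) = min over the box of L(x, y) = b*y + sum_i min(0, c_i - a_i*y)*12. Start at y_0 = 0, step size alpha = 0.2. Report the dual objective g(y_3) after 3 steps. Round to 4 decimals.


Dual ascent for LP: min 7*x1 + 3*x2, 1*x1 + 3*x2 = 10, 0 <= x_i <= 12
Step 1: y^k = 0.0, reduced costs: (7.0, 3.0)
  x^k = (0.0, 0.0), subgradient = b - a^T x = 10.0
  y^{k+1} = 0.0 + 0.2*10.0 = 2.0
Step 2: y^k = 2.0, reduced costs: (5.0, -3.0)
  x^k = (0.0, 12.0), subgradient = b - a^T x = -26.0
  y^{k+1} = 2.0 + 0.2*-26.0 = -3.2
Step 3: y^k = -3.2, reduced costs: (10.2, 12.6)
  x^k = (0.0, 0.0), subgradient = b - a^T x = 10.0
  y^{k+1} = -3.2 + 0.2*10.0 = -1.2
Dual objective at y_3 = -1.2: reduced costs (8.2, 6.6), box minimizer x = (0.0, 0.0)
g(y_3) = b*y + (c1 - a1*y)*x1 + (c2 - a2*y)*x2 = 10*(-1.2) + 8.2*0.0 + 6.6*0.0 = -12.0 + 0.0 + 0.0 = -12.0


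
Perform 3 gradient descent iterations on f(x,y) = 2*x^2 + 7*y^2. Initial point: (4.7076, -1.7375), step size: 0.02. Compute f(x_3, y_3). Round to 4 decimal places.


Gradient descent on f(x,y) = 2*x^2 + 7*y^2.
Starting point: (4.7076, -1.7375), alpha = 0.02
Step 1: grad_x = 2*2*4.7076 = 18.8304, grad_y = 2*7*-1.7375 = -24.325
  x_1 = 4.7076 - 0.02*18.8304 = 4.331
  y_1 = -1.7375 - 0.02*-24.325 = -1.251
Step 2: grad_x = 2*2*4.331 = 17.324, grad_y = 2*7*-1.251 = -17.514
  x_2 = 4.331 - 0.02*17.324 = 3.9845
  y_2 = -1.251 - 0.02*-17.514 = -0.9007
Step 3: grad_x = 2*2*3.9845 = 15.9381, grad_y = 2*7*-0.9007 = -12.6101
  x_3 = 3.9845 - 0.02*15.9381 = 3.6658
  y_3 = -0.9007 - 0.02*-12.6101 = -0.6485
f(3.6658, -0.6485) = 2*3.6658^2 + 7*(-0.6485)^2 = 29.8195


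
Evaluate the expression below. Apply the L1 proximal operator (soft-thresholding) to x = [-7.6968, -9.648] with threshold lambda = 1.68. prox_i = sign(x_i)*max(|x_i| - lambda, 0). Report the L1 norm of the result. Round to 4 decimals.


Soft-thresholding with lambda = 1.68:
prox(-7.6968) = sign(-7.6968)*max(|-7.6968| - 1.68, 0) = -6.0168
prox(-9.648) = sign(-9.648)*max(|-9.648| - 1.68, 0) = -7.968
prox(x) = [-6.0168, -7.968]
||prox(x)||_1 = 6.0168 + 7.968 = 13.9848


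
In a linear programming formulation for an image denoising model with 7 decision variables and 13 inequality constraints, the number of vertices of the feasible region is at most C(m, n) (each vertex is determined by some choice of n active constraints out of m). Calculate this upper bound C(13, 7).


Each vertex corresponds to some choice of n active constraints out of m, so the number of vertices is at most C(m, n) = m! / (n!(m-n)!).
m = 13, n = 7
Numerator: 13 * 12 * 11 * 10 * 9 * 8 * 7
Denominator: 7! = 5040
C(13, 7) = 1716


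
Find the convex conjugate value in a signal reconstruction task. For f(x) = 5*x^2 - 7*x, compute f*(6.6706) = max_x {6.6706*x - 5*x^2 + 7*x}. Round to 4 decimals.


f*(y) = sup_x {y*x - a*x^2 - b*x} = sup_x {(y-b)*x - a*x^2}
FOC: (y - b) - 2a*x = 0 => x* = (y - b)/(2a)
x* = (6.6706 + 7)/(2*5) = 1.3671
f*(6.6706) = (y-b)^2/(4a) = (6.6706 + 7)^2/(4*5)
= 186.8853/20 = 9.3443


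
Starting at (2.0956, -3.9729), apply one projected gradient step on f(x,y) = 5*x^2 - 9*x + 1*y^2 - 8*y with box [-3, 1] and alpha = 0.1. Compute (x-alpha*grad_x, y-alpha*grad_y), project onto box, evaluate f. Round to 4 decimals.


Step 1: Compute gradient at (2.0956, -3.9729).
grad_x = 2*5*2.0956 - 9 = 11.956
grad_y = 2*1*-3.9729 - 8 = -15.9458
Step 2: Gradient step.
x_raw = 2.0956 - 0.1*11.956 = 0.9
y_raw = -3.9729 - 0.1*-15.9458 = -2.3783
Step 3: Project onto [-3, 1].
x_proj = clip(0.9) = 0.9
y_proj = clip(-2.3783) = -2.3783
Step 4: Evaluate f.
f(0.9, -2.3783) = 20.633


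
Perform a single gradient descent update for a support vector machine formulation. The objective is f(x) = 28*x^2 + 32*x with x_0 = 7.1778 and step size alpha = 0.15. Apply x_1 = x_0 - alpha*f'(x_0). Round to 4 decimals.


We compute the gradient at x_0 and apply the update.
f'(x) = 56*x + 32
f'(7.1778) = 56*7.1778 + 32 = 433.9568
x_1 = 7.1778 - 0.15*433.9568 = -57.9157


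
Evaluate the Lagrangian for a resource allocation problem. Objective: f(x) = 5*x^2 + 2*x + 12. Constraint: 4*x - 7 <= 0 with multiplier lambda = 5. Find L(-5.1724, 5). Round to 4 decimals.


Step 1: Evaluate f(x).
f(-5.1724) = 5*(-5.1724)^2 + 2*(-5.1724) + 12 = 135.4238
Step 2: Evaluate g(x).
g(-5.1724) = 4*-5.1724 - 7 = -27.6896
Step 3: Compute Lagrangian.
L = 135.4238 + 5*-27.6896 = -3.0242


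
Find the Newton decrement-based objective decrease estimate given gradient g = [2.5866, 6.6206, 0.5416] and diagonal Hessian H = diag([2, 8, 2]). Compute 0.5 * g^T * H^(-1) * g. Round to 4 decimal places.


Step 1: H is diagonal, so H^(-1) * g = [1.2933, 0.8276, 0.2708].
Step 2: g^T H^(-1) g = sum_i g_i^2 / H_ii
  = (2.5866)^2/2 + (6.6206)^2/8 + (0.5416)^2/2
  = 3.3452 + 5.479 + 0.1467 = 8.971
Step 3: Objective decrease = 0.5 * g^T H^(-1) g = 4.4855


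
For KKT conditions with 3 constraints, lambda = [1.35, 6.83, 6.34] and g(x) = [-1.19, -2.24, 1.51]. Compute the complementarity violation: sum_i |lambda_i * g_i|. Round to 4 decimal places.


KKT complementary slackness check:
lambda_1 * g_1 = 1.35 * -1.19 = -1.6065
lambda_2 * g_2 = 6.83 * -2.24 = -15.2992
lambda_3 * g_3 = 6.34 * 1.51 = 9.5734
Total violation = 1.6065 + 15.2992 + 9.5734 = 26.4791


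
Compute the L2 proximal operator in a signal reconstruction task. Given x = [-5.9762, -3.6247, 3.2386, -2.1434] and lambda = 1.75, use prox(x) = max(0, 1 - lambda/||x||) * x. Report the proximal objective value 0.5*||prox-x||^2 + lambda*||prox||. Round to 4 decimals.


Step 1: Compute ||x||.
||x|| = 7.996
Step 2: Compute scaling factor.
scale = max(0, 1 - 1.75/7.996) = 0.7811
Step 3: prox(x) = [-4.6683, -2.8314, 2.5298, -1.6743]
||prox(x)|| = 6.246
Step 4: Proximal objective.
0.5*||prox-x||^2 = 1.5313
lambda*||prox|| = 10.9305
Total = 12.4618


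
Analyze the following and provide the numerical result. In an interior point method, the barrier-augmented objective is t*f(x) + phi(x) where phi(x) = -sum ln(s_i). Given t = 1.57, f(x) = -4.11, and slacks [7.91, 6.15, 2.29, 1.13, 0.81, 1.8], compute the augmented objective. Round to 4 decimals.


Step 1: Compute log-barrier.
ln values: [2.0681, 1.8165, 0.8286, 0.1222, -0.2107, 0.5878]
phi = -(2.0681 + 1.8165 + 0.8286 + 0.1222 - 0.2107 + 0.5878) = -5.2124
Step 2: Compute augmented objective.
t*f(x) = 1.57*-4.11 = -6.4527
Total = -6.4527 - 5.2124 = -11.6651


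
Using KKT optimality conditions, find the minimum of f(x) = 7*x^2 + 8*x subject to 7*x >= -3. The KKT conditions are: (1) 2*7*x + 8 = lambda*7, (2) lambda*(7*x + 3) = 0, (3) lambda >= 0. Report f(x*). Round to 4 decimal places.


Step 1: Try lambda = 0 (constraint inactive).
x_unc = -8/(2*7) = -0.5714
Check: 7*-0.5714 = -3.9998 < -3 -- violated!
Step 2: Constraint must be active: 7*x = -3
x* = -3/7 = -0.4286 (rounded; the exact value -3/7 is used below)
lambda = (2*7*(-3/7) + 8)/7 = 0.2857
Step 3: Compute optimal value.
f(x*) = 7*(-3/7)^2 + 8*(-3/7) = -2.1429


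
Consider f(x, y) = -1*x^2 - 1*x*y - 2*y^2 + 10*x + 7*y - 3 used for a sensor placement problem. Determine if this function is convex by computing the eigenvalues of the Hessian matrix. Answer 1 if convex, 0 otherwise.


The Hessian of f(x,y) = -1*x^2 - 1*x*y - 2*y^2 + 10*x + 7*y - 3 is:
H = [[-2, -1], [-1, -4]]
Trace = -2 - 4 = -6
Determinant = -2*-4 - (-1)^2 = 7
Discriminant = (-6)^2 - 4*7 = 8.0
Eigenvalues: lambda_1 = -4.4142, lambda_2 = -1.5858
The function is not convex.

0


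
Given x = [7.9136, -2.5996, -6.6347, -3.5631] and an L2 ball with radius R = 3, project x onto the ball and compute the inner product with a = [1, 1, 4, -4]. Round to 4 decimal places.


Step 1: Compute ||x|| (intermediates to 6 decimals).
||x|| = sqrt(7.9136^2 + (-2.5996)^2 + (-6.6347)^2 + (-3.5631)^2) = 11.229333
Step 2: Project.
Since ||x|| > R, scale = R/||x|| = 3/11.229333 = 0.267157, proj(x) = scale * x
proj(x) = [2.114174, -0.694501, -1.772507, -0.951907]
Step 3: Dot product.
a^T * proj(x) = 1*2.114174 + 1*(-0.694501) + 4*(-1.772507) - 4*(-0.951907) = -1.8627


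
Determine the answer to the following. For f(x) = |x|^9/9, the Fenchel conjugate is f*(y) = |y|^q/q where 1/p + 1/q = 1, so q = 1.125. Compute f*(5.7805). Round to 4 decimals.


The conjugate exponent q satisfies 1/p + 1/q = 1.
p = 9, so q = 9/(9 - 1) = 1.125
|y|^q = 5.7805^1.125 = 7.198
f*(5.7805) = 7.198 / 1.125 = 6.3982


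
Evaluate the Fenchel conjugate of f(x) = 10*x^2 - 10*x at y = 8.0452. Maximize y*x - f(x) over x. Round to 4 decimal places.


f*(y) = sup_x {y*x - a*x^2 - b*x} = sup_x {(y-b)*x - a*x^2}
FOC: (y - b) - 2a*x = 0 => x* = (y - b)/(2a)
x* = (8.0452 + 10)/(2*10) = 0.9023
f*(8.0452) = (y-b)^2/(4a) = (8.0452 + 10)^2/(4*10)
= 325.6292/40 = 8.1407


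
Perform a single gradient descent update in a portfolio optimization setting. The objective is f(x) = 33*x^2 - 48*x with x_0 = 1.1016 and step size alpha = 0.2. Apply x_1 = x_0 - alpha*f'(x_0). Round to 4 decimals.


We compute the gradient at x_0 and apply the update.
f'(x) = 66*x - 48
f'(1.1016) = 66*1.1016 - 48 = 24.7056
x_1 = 1.1016 - 0.2*24.7056 = -3.8395


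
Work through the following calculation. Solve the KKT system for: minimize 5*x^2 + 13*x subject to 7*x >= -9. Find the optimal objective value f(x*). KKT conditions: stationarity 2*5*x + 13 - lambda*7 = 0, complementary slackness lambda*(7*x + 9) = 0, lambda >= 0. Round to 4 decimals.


Step 1: Try lambda = 0 (constraint inactive).
x_unc = -13/(2*5) = -1.3
Check: 7*-1.3 = -9.1 < -9 -- violated!
Step 2: Constraint must be active: 7*x = -9
x* = -9/7 = -1.2857 (rounded; the exact value -9/7 is used below)
lambda = (2*5*(-9/7) + 13)/7 = 0.0204
Step 3: Compute optimal value.
f(x*) = 5*(-9/7)^2 + 13*(-9/7) = -8.449


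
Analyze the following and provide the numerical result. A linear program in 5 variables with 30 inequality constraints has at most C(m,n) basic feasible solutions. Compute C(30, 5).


Each vertex corresponds to some choice of n active constraints out of m, so the number of vertices is at most C(m, n) = m! / (n!(m-n)!).
m = 30, n = 5
Numerator: 30 * 29 * 28 * 27 * 26
Denominator: 5! = 120
C(30, 5) = 142506


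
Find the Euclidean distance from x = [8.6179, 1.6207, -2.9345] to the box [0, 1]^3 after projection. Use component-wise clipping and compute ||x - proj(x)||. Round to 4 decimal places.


Project each component onto [0, 1].
clip(8.6179) = 1.0, clip(1.6207) = 1.0, clip(-2.9345) = 0.0
Projection = [1.0, 1.0, 0.0]
Squared diffs: [58.0324, 0.3853, 8.6113]
Distance = sqrt(67.029) = 8.1871


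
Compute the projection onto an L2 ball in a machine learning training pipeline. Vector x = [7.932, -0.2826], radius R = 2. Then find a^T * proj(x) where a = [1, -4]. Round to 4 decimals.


Step 1: Compute ||x|| (intermediates to 6 decimals).
||x|| = sqrt(7.932^2 + (-0.2826)^2) = 7.937033
Step 2: Project.
Since ||x|| > R, scale = R/||x|| = 2/7.937033 = 0.251983, proj(x) = scale * x
proj(x) = [1.998729, -0.07121]
Step 3: Dot product.
a^T * proj(x) = 1*1.998729 - 4*(-0.07121) = 2.2836


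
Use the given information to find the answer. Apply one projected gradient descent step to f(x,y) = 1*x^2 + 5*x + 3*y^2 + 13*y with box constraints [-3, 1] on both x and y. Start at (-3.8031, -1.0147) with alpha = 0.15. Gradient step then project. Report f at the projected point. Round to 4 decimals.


Step 1: Compute gradient at (-3.8031, -1.0147).
grad_x = 2*1*-3.8031 + 5 = -2.6062
grad_y = 2*3*-1.0147 + 13 = 6.9118
Step 2: Gradient step.
x_raw = -3.8031 - 0.15*-2.6062 = -3.4122
y_raw = -1.0147 - 0.15*6.9118 = -2.0515
Step 3: Project onto [-3, 1].
x_proj = clip(-3.4122) = -3.0
y_proj = clip(-2.0515) = -2.0515
Step 4: Evaluate f.
f(-3.0, -2.0515) = -20.0435


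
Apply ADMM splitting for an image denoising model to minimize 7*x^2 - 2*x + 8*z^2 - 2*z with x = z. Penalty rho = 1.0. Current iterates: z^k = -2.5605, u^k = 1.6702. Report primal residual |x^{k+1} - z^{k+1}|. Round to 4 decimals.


ADMM iteration with rho = 1.0, z^k = -2.5605, u^k = 1.6702
Step 1: x-update.
Minimize 7*x^2 - 2*x + (1.0/2)*(x + 2.5605 + 1.6702)^2
FOC: (2*7 + 1.0)*x = 2 + 1.0*(-2.5605 - 1.6702)
x^{k+1} = -0.1487
Step 2: z-update.
Minimize 8*z^2 - 2*z + (1.0/2)*(-0.1487 - z + 1.6702)^2
FOC: (2*8 + 1.0)*z = 2 + 1.0*(-0.1487 + 1.6702)
z^{k+1} = 0.2071
Step 3: u-update.
u^{k+1} = 1.6702 - 0.1487 - 0.2071 = 1.3143
Step 4: Primal residual = |-0.1487 - 0.2071| = 0.3559


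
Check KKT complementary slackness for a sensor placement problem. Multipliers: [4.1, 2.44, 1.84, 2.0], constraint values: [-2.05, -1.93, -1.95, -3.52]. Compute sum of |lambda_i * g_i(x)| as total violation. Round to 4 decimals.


KKT complementary slackness check:
lambda_1 * g_1 = 4.1 * -2.05 = -8.405
lambda_2 * g_2 = 2.44 * -1.93 = -4.7092
lambda_3 * g_3 = 1.84 * -1.95 = -3.588
lambda_4 * g_4 = 2.0 * -3.52 = -7.04
Total violation = 8.405 + 4.7092 + 3.588 + 7.04 = 23.7422


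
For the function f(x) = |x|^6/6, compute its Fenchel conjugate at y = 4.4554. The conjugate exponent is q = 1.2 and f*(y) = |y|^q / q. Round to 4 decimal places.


The conjugate exponent q satisfies 1/p + 1/q = 1.
p = 6, so q = 6/(6 - 1) = 1.2
|y|^q = 4.4554^1.2 = 6.0071
f*(4.4554) = 6.0071 / 1.2 = 5.0059


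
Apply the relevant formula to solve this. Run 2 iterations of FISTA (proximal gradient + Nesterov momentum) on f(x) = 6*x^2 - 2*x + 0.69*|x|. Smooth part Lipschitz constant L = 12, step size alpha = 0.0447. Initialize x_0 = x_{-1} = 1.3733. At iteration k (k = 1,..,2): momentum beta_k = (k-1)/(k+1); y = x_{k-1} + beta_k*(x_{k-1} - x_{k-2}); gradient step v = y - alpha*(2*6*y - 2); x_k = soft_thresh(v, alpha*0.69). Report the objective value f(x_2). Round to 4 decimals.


FISTA on f(x) = 6*x^2 - 2*x + 0.69*|x|
L = 12, alpha = 0.0447
Iteration 1: beta = 0.0, y = 1.3733 + 0.0*(1.3733 - 1.3733) = 1.3733
  grad(y) = 14.4796, v = y - alpha*grad = 0.7261
  prox(v) = soft_thresh(0.7261, 0.0308) = 0.6952
Iteration 2: beta = 0.3333, y = 0.6952 + 0.3333*(0.6952 - 1.3733) = 0.4692
  grad(y) = 3.6303, v = y - alpha*grad = 0.3069
  prox(v) = soft_thresh(0.3069, 0.0308) = 0.2761
f(x_2) = 6*0.2761^2 - 2*0.2761 + 0.69*|0.2761| = 0.0956


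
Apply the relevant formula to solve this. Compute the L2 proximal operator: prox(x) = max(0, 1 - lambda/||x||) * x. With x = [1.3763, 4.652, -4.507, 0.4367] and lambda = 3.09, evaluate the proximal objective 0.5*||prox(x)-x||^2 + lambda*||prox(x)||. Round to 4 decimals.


Step 1: Compute ||x||.
||x|| = 6.6362
Step 2: Compute scaling factor.
scale = max(0, 1 - 3.09/6.6362) = 0.5344
Step 3: prox(x) = [0.7355, 2.4859, -2.4084, 0.2334]
||prox(x)|| = 3.5462
Step 4: Proximal objective.
0.5*||prox-x||^2 = 4.7741
lambda*||prox|| = 10.9578
Total = 15.7318


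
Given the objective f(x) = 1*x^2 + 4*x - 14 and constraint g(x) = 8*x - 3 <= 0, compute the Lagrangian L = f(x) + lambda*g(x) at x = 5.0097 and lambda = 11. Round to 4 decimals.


Step 1: Evaluate f(x).
f(5.0097) = 1*5.0097^2 + 4*5.0097 - 14 = 31.1359
Step 2: Evaluate g(x).
g(5.0097) = 8*5.0097 - 3 = 37.0776
Step 3: Compute Lagrangian.
L = 31.1359 + 11*37.0776 = 438.9895


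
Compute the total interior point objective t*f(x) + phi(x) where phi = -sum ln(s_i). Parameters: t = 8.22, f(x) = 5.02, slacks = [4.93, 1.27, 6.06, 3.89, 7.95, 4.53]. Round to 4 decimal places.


Step 1: Compute log-barrier.
ln values: [1.5953, 0.239, 1.8017, 1.3584, 2.0732, 1.5107]
phi = -(1.5953 + 0.239 + 1.8017 + 1.3584 + 2.0732 + 1.5107) = -8.5784
Step 2: Compute augmented objective.
t*f(x) = 8.22*5.02 = 41.2644
Total = 41.2644 - 8.5784 = 32.686


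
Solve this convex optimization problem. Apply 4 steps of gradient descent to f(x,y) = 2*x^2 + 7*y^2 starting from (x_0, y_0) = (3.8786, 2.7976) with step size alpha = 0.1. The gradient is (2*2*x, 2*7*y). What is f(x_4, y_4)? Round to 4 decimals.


Gradient descent on f(x,y) = 2*x^2 + 7*y^2.
Starting point: (3.8786, 2.7976), alpha = 0.1
Step 1: grad_x = 2*2*3.8786 = 15.5144, grad_y = 2*7*2.7976 = 39.1664
  x_1 = 3.8786 - 0.1*15.5144 = 2.3272
  y_1 = 2.7976 - 0.1*39.1664 = -1.119
Step 2: grad_x = 2*2*2.3272 = 9.3086, grad_y = 2*7*-1.119 = -15.6666
  x_2 = 2.3272 - 0.1*9.3086 = 1.3963
  y_2 = -1.119 - 0.1*-15.6666 = 0.4476
Step 3: grad_x = 2*2*1.3963 = 5.5852, grad_y = 2*7*0.4476 = 6.2666
  x_3 = 1.3963 - 0.1*5.5852 = 0.8378
  y_3 = 0.4476 - 0.1*6.2666 = -0.179
Step 4: grad_x = 2*2*0.8378 = 3.3511, grad_y = 2*7*-0.179 = -2.5066
  x_4 = 0.8378 - 0.1*3.3511 = 0.5027
  y_4 = -0.179 - 0.1*-2.5066 = 0.0716
f(0.5027, 0.0716) = 2*0.5027^2 + 7*0.0716^2 = 0.5413


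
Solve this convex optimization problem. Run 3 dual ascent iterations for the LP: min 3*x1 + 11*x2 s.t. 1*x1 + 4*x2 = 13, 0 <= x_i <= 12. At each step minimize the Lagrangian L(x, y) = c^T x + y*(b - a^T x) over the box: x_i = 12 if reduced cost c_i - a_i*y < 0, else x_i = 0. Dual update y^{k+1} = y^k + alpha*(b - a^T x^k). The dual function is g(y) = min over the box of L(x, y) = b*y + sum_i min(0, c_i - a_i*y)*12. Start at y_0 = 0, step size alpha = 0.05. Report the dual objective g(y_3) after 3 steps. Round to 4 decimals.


Dual ascent for LP: min 3*x1 + 11*x2, 1*x1 + 4*x2 = 13, 0 <= x_i <= 12
Step 1: y^k = 0.0, reduced costs: (3.0, 11.0)
  x^k = (0.0, 0.0), subgradient = b - a^T x = 13.0
  y^{k+1} = 0.0 + 0.05*13.0 = 0.65
Step 2: y^k = 0.65, reduced costs: (2.35, 8.4)
  x^k = (0.0, 0.0), subgradient = b - a^T x = 13.0
  y^{k+1} = 0.65 + 0.05*13.0 = 1.3
Step 3: y^k = 1.3, reduced costs: (1.7, 5.8)
  x^k = (0.0, 0.0), subgradient = b - a^T x = 13.0
  y^{k+1} = 1.3 + 0.05*13.0 = 1.95
Dual objective at y_3 = 1.95: reduced costs (1.05, 3.2), box minimizer x = (0.0, 0.0)
g(y_3) = b*y + (c1 - a1*y)*x1 + (c2 - a2*y)*x2 = 13*1.95 + 1.05*0.0 + 3.2*0.0 = 25.35 + 0.0 + 0.0 = 25.35


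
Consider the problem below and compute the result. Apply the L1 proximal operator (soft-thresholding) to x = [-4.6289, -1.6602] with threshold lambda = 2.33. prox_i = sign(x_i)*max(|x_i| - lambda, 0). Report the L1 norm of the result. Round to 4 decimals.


Soft-thresholding with lambda = 2.33:
prox(-4.6289) = sign(-4.6289)*max(|-4.6289| - 2.33, 0) = -2.2989
prox(-1.6602) = sign(-1.6602)*max(|-1.6602| - 2.33, 0) = 0.0
prox(x) = [-2.2989, 0.0]
||prox(x)||_1 = 2.2989 + 0.0 = 2.2989


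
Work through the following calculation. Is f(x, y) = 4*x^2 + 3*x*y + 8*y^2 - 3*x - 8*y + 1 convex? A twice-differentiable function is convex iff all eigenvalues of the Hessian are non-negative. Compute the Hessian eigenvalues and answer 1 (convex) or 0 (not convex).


The Hessian of f(x,y) = 4*x^2 + 3*x*y + 8*y^2 - 3*x - 8*y + 1 is:
H = [[8, 3], [3, 16]]
Trace = 8 + 16 = 24
Determinant = 8*16 - (3)^2 = 119
Discriminant = (24)^2 - 4*119 = 100.0
Eigenvalues: lambda_1 = 7.0, lambda_2 = 17.0
The function is convex.

1


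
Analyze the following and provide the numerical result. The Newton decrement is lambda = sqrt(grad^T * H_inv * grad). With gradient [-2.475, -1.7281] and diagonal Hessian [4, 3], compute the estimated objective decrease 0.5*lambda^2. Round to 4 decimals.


Step 1: H is diagonal, so H^(-1) * g = [-0.6188, -0.576].
Step 2: g^T H^(-1) g = sum_i g_i^2 / H_ii
  = (-2.475)^2/4 + (-1.7281)^2/3
  = 1.5314 + 0.9954 = 2.5268
Step 3: Objective decrease = 0.5 * g^T H^(-1) g = 1.2634


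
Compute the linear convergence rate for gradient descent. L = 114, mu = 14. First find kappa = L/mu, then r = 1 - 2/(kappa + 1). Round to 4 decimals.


Step 1: Compute the condition number.
kappa = L/mu = 114/14 = 8.1429
Step 2: Compute the convergence rate.
r = 1 - 2/(kappa + 1) = 1 - 2*mu/(L + mu) = (L - mu)/(L + mu) = 100/128 = 0.7813


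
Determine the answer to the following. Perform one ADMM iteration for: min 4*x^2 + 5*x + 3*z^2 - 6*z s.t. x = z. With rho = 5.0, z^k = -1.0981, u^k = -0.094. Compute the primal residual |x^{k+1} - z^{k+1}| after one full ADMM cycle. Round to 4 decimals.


ADMM iteration with rho = 5.0, z^k = -1.0981, u^k = -0.094
Step 1: x-update.
Minimize 4*x^2 + 5*x + (5.0/2)*(x + 1.0981 - 0.094)^2
FOC: (2*4 + 5.0)*x = -5 + 5.0*(-1.0981 + 0.094)
x^{k+1} = -0.7708
Step 2: z-update.
Minimize 3*z^2 - 6*z + (5.0/2)*(-0.7708 - z - 0.094)^2
FOC: (2*3 + 5.0)*z = 6 + 5.0*(-0.7708 - 0.094)
z^{k+1} = 0.1524
Step 3: u-update.
u^{k+1} = -0.094 - 0.7708 - 0.1524 = -1.0172
Step 4: Primal residual = |-0.7708 - 0.1524| = 0.9232


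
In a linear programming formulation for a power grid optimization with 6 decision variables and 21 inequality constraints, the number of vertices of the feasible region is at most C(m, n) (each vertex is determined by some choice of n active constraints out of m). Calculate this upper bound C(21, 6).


Each vertex corresponds to some choice of n active constraints out of m, so the number of vertices is at most C(m, n) = m! / (n!(m-n)!).
m = 21, n = 6
Numerator: 21 * 20 * 19 * 18 * 17 * 16
Denominator: 6! = 720
C(21, 6) = 54264


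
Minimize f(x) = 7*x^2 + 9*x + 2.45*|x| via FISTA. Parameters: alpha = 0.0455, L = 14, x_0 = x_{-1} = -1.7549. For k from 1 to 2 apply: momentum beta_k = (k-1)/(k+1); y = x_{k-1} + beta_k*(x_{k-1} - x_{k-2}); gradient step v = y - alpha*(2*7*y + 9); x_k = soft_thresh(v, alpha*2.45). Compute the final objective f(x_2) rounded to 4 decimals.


FISTA on f(x) = 7*x^2 + 9*x + 2.45*|x|
L = 14, alpha = 0.0455
Iteration 1: beta = 0.0, y = -1.7549 + 0.0*(-1.7549 + 1.7549) = -1.7549
  grad(y) = -15.5686, v = y - alpha*grad = -1.0465
  prox(v) = soft_thresh(-1.0465, 0.1115) = -0.9351
Iteration 2: beta = 0.3333, y = -0.9351 + 0.3333*(-0.9351 + 1.7549) = -0.6618
  grad(y) = -0.2648, v = y - alpha*grad = -0.6497
  prox(v) = soft_thresh(-0.6497, 0.1115) = -0.5382
f(x_2) = 7*(-0.5382)^2 + 9*(-0.5382) + 2.45*|-0.5382| = -1.4975


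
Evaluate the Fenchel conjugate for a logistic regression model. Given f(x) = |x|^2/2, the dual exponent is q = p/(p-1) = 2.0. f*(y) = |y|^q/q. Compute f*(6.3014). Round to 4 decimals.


The conjugate exponent q satisfies 1/p + 1/q = 1.
p = 2, so q = 2/(2 - 1) = 2.0
|y|^q = 6.3014^2.0 = 39.7076
f*(6.3014) = 39.7076 / 2.0 = 19.8538


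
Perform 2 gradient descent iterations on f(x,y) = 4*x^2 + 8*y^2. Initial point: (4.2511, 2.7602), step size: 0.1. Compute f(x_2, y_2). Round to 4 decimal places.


Gradient descent on f(x,y) = 4*x^2 + 8*y^2.
Starting point: (4.2511, 2.7602), alpha = 0.1
Step 1: grad_x = 2*4*4.2511 = 34.0088, grad_y = 2*8*2.7602 = 44.1632
  x_1 = 4.2511 - 0.1*34.0088 = 0.8502
  y_1 = 2.7602 - 0.1*44.1632 = -1.6561
Step 2: grad_x = 2*4*0.8502 = 6.8018, grad_y = 2*8*-1.6561 = -26.4979
  x_2 = 0.8502 - 0.1*6.8018 = 0.17
  y_2 = -1.6561 - 0.1*-26.4979 = 0.9937
f(0.17, 0.9937) = 4*0.17^2 + 8*0.9937^2 = 8.0147


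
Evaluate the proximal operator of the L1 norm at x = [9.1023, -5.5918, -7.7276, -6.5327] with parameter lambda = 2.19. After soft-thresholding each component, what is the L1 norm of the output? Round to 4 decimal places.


Soft-thresholding with lambda = 2.19:
prox(9.1023) = sign(9.1023)*max(|9.1023| - 2.19, 0) = 6.9123
prox(-5.5918) = sign(-5.5918)*max(|-5.5918| - 2.19, 0) = -3.4018
prox(-7.7276) = sign(-7.7276)*max(|-7.7276| - 2.19, 0) = -5.5376
prox(-6.5327) = sign(-6.5327)*max(|-6.5327| - 2.19, 0) = -4.3427
prox(x) = [6.9123, -3.4018, -5.5376, -4.3427]
||prox(x)||_1 = 6.9123 + 3.4018 + 5.5376 + 4.3427 = 20.1944


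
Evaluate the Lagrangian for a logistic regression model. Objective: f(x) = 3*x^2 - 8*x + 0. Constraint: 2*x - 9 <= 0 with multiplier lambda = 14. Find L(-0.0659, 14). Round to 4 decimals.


Step 1: Evaluate f(x).
f(-0.0659) = 3*(-0.0659)^2 - 8*(-0.0659) + 0 = 0.5402
Step 2: Evaluate g(x).
g(-0.0659) = 2*-0.0659 - 9 = -9.1318
Step 3: Compute Lagrangian.
L = 0.5402 + 14*-9.1318 = -127.305


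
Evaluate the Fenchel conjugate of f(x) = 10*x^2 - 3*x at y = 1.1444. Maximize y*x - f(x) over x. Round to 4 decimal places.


f*(y) = sup_x {y*x - a*x^2 - b*x} = sup_x {(y-b)*x - a*x^2}
FOC: (y - b) - 2a*x = 0 => x* = (y - b)/(2a)
x* = (1.1444 + 3)/(2*10) = 0.2072
f*(1.1444) = (y-b)^2/(4a) = (1.1444 + 3)^2/(4*10)
= 17.1761/40 = 0.4294
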